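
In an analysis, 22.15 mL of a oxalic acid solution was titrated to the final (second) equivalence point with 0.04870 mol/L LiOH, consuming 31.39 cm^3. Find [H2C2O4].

n(LiOH) = 0.04870 x 0.03139 = 0.001529 mol.
At the final (second) equivalence point, 2 mol OH^- react per mol H2C2O4, so n(H2C2O4) = 0.001529 / 2 = 0.0007643 mol.
[H2C2O4] = 0.0007643 / 0.02215 L = 0.0345 M.

0.0345 M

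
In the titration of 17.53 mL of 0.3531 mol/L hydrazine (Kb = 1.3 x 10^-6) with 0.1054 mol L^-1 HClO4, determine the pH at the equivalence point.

n(N2H4) = 0.3531 x 0.01753 = 0.006190 mol; V(HClO4) at equivalence = 0.006190/0.1054 = 0.05873 L.
At equivalence the base is fully converted to N2H5+; total volume = 0.07626 L, so [N2H5+] = 0.006190/0.07626 = 0.08117 M.
Ka(N2H5+) = Kw/Kb = 1.0e-14 / 1.3 x 10^-6 = 7.69e-9.
[H^+] = sqrt(Ka x [N2H5+]) = sqrt(7.69e-9 x 0.08117) = 2.50e-5 M.
pH = -log(2.50e-5) = 4.60.

4.60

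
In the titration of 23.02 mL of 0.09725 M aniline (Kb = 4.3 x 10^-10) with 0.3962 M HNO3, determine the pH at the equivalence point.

n(C6H5NH2) = 0.09725 x 0.02302 = 0.002239 mol; V(HNO3) at equivalence = 0.002239/0.3962 = 0.005650 L.
At equivalence the base is fully converted to C6H5NH3+; total volume = 0.02867 L, so [C6H5NH3+] = 0.002239/0.02867 = 0.07808 M.
Ka(C6H5NH3+) = Kw/Kb = 1.0e-14 / 4.3 x 10^-10 = 2.33e-5.
[H^+] = sqrt(Ka x [C6H5NH3+]) = sqrt(2.33e-5 x 0.07808) = 0.00135 M.
pH = -log(0.00135) = 2.87.

2.87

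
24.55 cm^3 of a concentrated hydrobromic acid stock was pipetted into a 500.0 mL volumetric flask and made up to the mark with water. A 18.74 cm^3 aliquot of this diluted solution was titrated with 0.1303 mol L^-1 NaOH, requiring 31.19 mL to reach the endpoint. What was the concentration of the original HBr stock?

4.42 M

n(NaOH) = 0.1303 x 0.03119 = 0.004064 mol.
n(HBr) in the aliquot = 0.004064 mol.
[diluted HBr] = 0.004064 / 0.01874 = 0.2169 M.
Dilution factor = 500.0/24.55 = 20.37, so [stock] = 0.2169 x 20.37 = 4.42 M.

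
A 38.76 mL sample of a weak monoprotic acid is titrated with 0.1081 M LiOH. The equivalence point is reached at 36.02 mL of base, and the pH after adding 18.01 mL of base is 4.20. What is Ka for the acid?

6.3 x 10^-5

18.01 mL is half of the equivalence volume, so this is the half-equivalence point where [HA] = [A^-].
At half-equivalence pH = pKa, so pKa = 4.20.
Ka = 10^(-4.20) = 6.3 x 10^-5.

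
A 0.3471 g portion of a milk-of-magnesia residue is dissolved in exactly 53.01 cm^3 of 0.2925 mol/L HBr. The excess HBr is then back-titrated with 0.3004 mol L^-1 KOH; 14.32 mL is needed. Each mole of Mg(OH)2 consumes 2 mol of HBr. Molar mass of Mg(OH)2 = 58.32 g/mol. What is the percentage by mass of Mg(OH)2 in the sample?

Total n(HBr) added = 0.2925 x 0.05301 = 0.01551 mol.
n(KOH) used = 0.3004 x 0.01432 = 0.004302 mol, which equals the excess n(HBr).
So n(HBr) consumed by the sample = 0.01551 - 0.004302 = 0.01120 mol.
n(Mg(OH)2) = 0.01120 / 2 = 0.005602 mol.
mass Mg(OH)2 = 0.005602 x 58.32 = 0.3267 g, so %Mg(OH)2 = 0.3267/0.3471 x 100 = 94.1%.

94.1%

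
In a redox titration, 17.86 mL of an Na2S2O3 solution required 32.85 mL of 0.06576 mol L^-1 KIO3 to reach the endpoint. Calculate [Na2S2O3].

n(KIO3) = 0.06576 x 0.03285 = 0.002160 mol.
From the balanced equation, 1 mol KIO3 reacts with 6 mol Na2S2O3, so n(Na2S2O3) = 0.002160 x 6/1 = 0.01296 mol.
[Na2S2O3] = 0.01296 / 0.01786 L = 0.726 M.

0.726 M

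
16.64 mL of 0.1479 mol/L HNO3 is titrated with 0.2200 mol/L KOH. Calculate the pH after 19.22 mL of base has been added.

n(acid) = 0.1479 x 0.01664 = 0.002461 mol; n(KOH) added = 0.2200 x 0.01922 = 0.004228 mol.
Base is in excess by 0.004228 - 0.002461 = 0.001767 mol in a total volume of 0.03586 L.
[OH^-] = 0.001767/0.03586 = 0.04928 M, so pOH = 1.31 and pH = 14.00 - 1.31 = 12.69.

12.69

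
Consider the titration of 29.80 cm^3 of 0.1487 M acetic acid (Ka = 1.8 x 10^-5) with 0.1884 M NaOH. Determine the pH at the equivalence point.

8.83

n(CH3COOH) = 0.1487 x 0.02980 = 0.004431 mol; V(NaOH) at equivalence = 0.004431/0.1884 = 0.02352 L.
At equivalence all the acid is converted to CH3COO-; total volume = 0.02980 + 0.02352 = 0.05332 L, so [CH3COO-] = 0.004431/0.05332 = 0.08311 M.
Kb = Kw/Ka = 1.0e-14 / 1.8 x 10^-5 = 5.56e-10.
[OH^-] = sqrt(Kb x [CH3COO-]) = sqrt(5.56e-10 x 0.08311) = 6.79e-6 M.
pOH = 5.17, so pH = 14.00 - 5.17 = 8.83.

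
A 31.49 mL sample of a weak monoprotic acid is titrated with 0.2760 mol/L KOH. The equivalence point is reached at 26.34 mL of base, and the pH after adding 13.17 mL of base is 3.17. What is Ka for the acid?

13.17 mL is half of the equivalence volume, so this is the half-equivalence point where [HA] = [A^-].
At half-equivalence pH = pKa, so pKa = 3.17.
Ka = 10^(-3.17) = 6.8 x 10^-4.

6.8 x 10^-4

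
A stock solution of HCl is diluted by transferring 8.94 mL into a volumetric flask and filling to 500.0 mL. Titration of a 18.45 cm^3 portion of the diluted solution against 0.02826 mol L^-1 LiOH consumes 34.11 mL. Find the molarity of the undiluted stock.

n(LiOH) = 0.02826 x 0.03411 = 0.0009639 mol.
n(HCl) in the aliquot = 0.0009639 mol.
[diluted HCl] = 0.0009639 / 0.01845 = 0.05225 M.
Dilution factor = 500.0/8.940 = 55.93, so [stock] = 0.05225 x 55.93 = 2.92 M.

2.92 M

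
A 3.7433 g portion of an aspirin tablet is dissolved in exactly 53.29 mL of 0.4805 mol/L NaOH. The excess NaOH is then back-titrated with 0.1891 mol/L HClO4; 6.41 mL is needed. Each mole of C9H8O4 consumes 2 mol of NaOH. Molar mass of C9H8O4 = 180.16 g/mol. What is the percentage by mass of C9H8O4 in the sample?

58.7%

Total n(NaOH) added = 0.4805 x 0.05329 = 0.02561 mol.
n(HClO4) used = 0.1891 x 0.006410 = 0.001212 mol, which equals the excess n(NaOH).
So n(NaOH) consumed by the sample = 0.02561 - 0.001212 = 0.02439 mol.
n(C9H8O4) = 0.02439 / 2 = 0.01220 mol.
mass C9H8O4 = 0.01220 x 180.16 = 2.197 g, so %C9H8O4 = 2.197/3.7433 x 100 = 58.7%.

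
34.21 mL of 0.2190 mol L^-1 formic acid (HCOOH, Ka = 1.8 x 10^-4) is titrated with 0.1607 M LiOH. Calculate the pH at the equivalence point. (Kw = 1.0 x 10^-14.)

8.36

n(HCOOH) = 0.2190 x 0.03421 = 0.007492 mol; V(LiOH) at equivalence = 0.007492/0.1607 = 0.04662 L.
At equivalence all the acid is converted to HCOO-; total volume = 0.03421 + 0.04662 = 0.08083 L, so [HCOO-] = 0.007492/0.08083 = 0.09269 M.
Kb = Kw/Ka = 1.0e-14 / 1.8 x 10^-4 = 5.56e-11.
[OH^-] = sqrt(Kb x [HCOO-]) = sqrt(5.56e-11 x 0.09269) = 2.27e-6 M.
pOH = 5.64, so pH = 14.00 - 5.64 = 8.36.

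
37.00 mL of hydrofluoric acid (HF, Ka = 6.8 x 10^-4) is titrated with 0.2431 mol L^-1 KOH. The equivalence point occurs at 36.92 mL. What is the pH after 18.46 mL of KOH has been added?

18.46 mL is exactly half the equivalence volume (36.92/2), i.e. the half-equivalence point.
There, n(HA) = n(A^-), so pH = pKa = -log(6.8 x 10^-4) = 3.17.

3.17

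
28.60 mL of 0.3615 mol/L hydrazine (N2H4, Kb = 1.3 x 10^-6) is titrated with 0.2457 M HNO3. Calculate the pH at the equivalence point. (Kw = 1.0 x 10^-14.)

n(N2H4) = 0.3615 x 0.02860 = 0.01034 mol; V(HNO3) at equivalence = 0.01034/0.2457 = 0.04208 L.
At equivalence the base is fully converted to N2H5+; total volume = 0.07068 L, so [N2H5+] = 0.01034/0.07068 = 0.1463 M.
Ka(N2H5+) = Kw/Kb = 1.0e-14 / 1.3 x 10^-6 = 7.69e-9.
[H^+] = sqrt(Ka x [N2H5+]) = sqrt(7.69e-9 x 0.1463) = 3.35e-5 M.
pH = -log(3.35e-5) = 4.47.

4.47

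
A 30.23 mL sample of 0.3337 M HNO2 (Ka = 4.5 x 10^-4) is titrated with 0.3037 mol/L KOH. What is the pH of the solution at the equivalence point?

8.27

n(HNO2) = 0.3337 x 0.03023 = 0.01009 mol; V(KOH) at equivalence = 0.01009/0.3037 = 0.03322 L.
At equivalence all the acid is converted to NO2-; total volume = 0.03023 + 0.03322 = 0.06345 L, so [NO2-] = 0.01009/0.06345 = 0.1590 M.
Kb = Kw/Ka = 1.0e-14 / 4.5 x 10^-4 = 2.22e-11.
[OH^-] = sqrt(Kb x [NO2-]) = sqrt(2.22e-11 x 0.1590) = 1.88e-6 M.
pOH = 5.73, so pH = 14.00 - 5.73 = 8.27.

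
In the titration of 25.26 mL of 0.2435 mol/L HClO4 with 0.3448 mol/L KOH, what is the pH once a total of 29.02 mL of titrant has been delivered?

n(acid) = 0.2435 x 0.02526 = 0.006151 mol; n(KOH) added = 0.3448 x 0.02902 = 0.01001 mol.
Base is in excess by 0.01001 - 0.006151 = 0.003855 mol in a total volume of 0.05428 L.
[OH^-] = 0.003855/0.05428 = 0.07103 M, so pOH = 1.15 and pH = 14.00 - 1.15 = 12.85.

12.85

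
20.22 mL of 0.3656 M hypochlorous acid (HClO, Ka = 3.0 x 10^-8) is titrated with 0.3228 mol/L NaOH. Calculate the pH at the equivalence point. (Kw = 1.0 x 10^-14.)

10.38

n(HClO) = 0.3656 x 0.02022 = 0.007392 mol; V(NaOH) at equivalence = 0.007392/0.3228 = 0.02290 L.
At equivalence all the acid is converted to ClO-; total volume = 0.02022 + 0.02290 = 0.04312 L, so [ClO-] = 0.007392/0.04312 = 0.1714 M.
Kb = Kw/Ka = 1.0e-14 / 3.0 x 10^-8 = 3.33e-7.
[OH^-] = sqrt(Kb x [ClO-]) = sqrt(3.33e-7 x 0.1714) = 0.000239 M.
pOH = 3.62, so pH = 14.00 - 3.62 = 10.38.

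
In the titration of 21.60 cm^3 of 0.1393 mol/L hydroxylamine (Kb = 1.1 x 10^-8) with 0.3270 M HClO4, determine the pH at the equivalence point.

n(NH2OH) = 0.1393 x 0.02160 = 0.003009 mol; V(HClO4) at equivalence = 0.003009/0.3270 = 0.009201 L.
At equivalence the base is fully converted to NH3OH+; total volume = 0.03080 L, so [NH3OH+] = 0.003009/0.03080 = 0.09769 M.
Ka(NH3OH+) = Kw/Kb = 1.0e-14 / 1.1 x 10^-8 = 9.09e-7.
[H^+] = sqrt(Ka x [NH3OH+]) = sqrt(9.09e-7 x 0.09769) = 0.000298 M.
pH = -log(0.000298) = 3.53.

3.53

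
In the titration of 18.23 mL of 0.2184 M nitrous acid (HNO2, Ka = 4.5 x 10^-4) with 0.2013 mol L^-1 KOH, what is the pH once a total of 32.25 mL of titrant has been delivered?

12.70

n(acid) = 0.2184 x 0.01823 = 0.003981 mol; n(KOH) added = 0.2013 x 0.03225 = 0.006492 mol.
Base is in excess by 0.006492 - 0.003981 = 0.002510 mol in a total volume of 0.05048 L.
[OH^-] = 0.002510/0.05048 = 0.04973 M, so pOH = 1.30 and pH = 14.00 - 1.30 = 12.70.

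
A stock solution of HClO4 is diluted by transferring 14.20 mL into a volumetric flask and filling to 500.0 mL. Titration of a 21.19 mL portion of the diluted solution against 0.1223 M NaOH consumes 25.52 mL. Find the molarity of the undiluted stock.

n(NaOH) = 0.1223 x 0.02552 = 0.003121 mol.
n(HClO4) in the aliquot = 0.003121 mol.
[diluted HClO4] = 0.003121 / 0.02119 = 0.1473 M.
Dilution factor = 500.0/14.20 = 35.21, so [stock] = 0.1473 x 35.21 = 5.19 M.

5.19 M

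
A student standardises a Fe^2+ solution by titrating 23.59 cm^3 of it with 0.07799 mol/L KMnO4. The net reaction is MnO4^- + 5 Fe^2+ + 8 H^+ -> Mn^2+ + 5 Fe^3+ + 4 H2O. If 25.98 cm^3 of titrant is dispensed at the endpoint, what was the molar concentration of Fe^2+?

n(KMnO4) = 0.07799 x 0.02598 = 0.002026 mol.
From the balanced equation, 1 mol KMnO4 reacts with 5 mol Fe^2+, so n(Fe^2+) = 0.002026 x 5/1 = 0.01013 mol.
[Fe^2+] = 0.01013 / 0.02359 L = 0.429 M.

0.429 M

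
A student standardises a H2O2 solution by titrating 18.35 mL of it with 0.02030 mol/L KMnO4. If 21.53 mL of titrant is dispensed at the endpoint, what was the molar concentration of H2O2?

0.0595 M

n(KMnO4) = 0.02030 x 0.02153 = 0.0004371 mol.
From the balanced equation, 2 mol KMnO4 reacts with 5 mol H2O2, so n(H2O2) = 0.0004371 x 5/2 = 0.001093 mol.
[H2O2] = 0.001093 / 0.01835 L = 0.0595 M.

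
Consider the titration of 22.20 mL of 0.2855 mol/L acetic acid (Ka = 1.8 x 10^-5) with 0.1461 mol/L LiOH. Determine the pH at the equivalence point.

8.86

n(CH3COOH) = 0.2855 x 0.02220 = 0.006338 mol; V(LiOH) at equivalence = 0.006338/0.1461 = 0.04338 L.
At equivalence all the acid is converted to CH3COO-; total volume = 0.02220 + 0.04338 = 0.06558 L, so [CH3COO-] = 0.006338/0.06558 = 0.09664 M.
Kb = Kw/Ka = 1.0e-14 / 1.8 x 10^-5 = 5.56e-10.
[OH^-] = sqrt(Kb x [CH3COO-]) = sqrt(5.56e-10 x 0.09664) = 7.33e-6 M.
pOH = 5.14, so pH = 14.00 - 5.14 = 8.86.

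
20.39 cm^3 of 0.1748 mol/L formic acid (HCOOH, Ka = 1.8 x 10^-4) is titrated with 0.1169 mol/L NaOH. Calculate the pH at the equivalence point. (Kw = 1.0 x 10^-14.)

8.30

n(HCOOH) = 0.1748 x 0.02039 = 0.003564 mol; V(NaOH) at equivalence = 0.003564/0.1169 = 0.03049 L.
At equivalence all the acid is converted to HCOO-; total volume = 0.02039 + 0.03049 = 0.05088 L, so [HCOO-] = 0.003564/0.05088 = 0.07005 M.
Kb = Kw/Ka = 1.0e-14 / 1.8 x 10^-4 = 5.56e-11.
[OH^-] = sqrt(Kb x [HCOO-]) = sqrt(5.56e-11 x 0.07005) = 1.97e-6 M.
pOH = 5.70, so pH = 14.00 - 5.70 = 8.30.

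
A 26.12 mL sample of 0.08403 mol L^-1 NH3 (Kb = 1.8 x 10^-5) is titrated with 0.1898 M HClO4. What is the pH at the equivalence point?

5.25

n(NH3) = 0.08403 x 0.02612 = 0.002195 mol; V(HClO4) at equivalence = 0.002195/0.1898 = 0.01156 L.
At equivalence the base is fully converted to NH4+; total volume = 0.03768 L, so [NH4+] = 0.002195/0.03768 = 0.05824 M.
Ka(NH4+) = Kw/Kb = 1.0e-14 / 1.8 x 10^-5 = 5.56e-10.
[H^+] = sqrt(Ka x [NH4+]) = sqrt(5.56e-10 x 0.05824) = 5.69e-6 M.
pH = -log(5.69e-6) = 5.25.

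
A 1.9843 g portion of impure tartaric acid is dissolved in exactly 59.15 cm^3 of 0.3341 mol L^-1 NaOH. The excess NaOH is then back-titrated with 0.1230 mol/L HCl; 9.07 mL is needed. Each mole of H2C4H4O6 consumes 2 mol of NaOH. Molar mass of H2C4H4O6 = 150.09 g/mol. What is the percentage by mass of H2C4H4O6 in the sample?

70.5%

Total n(NaOH) added = 0.3341 x 0.05915 = 0.01976 mol.
n(HCl) used = 0.1230 x 0.009070 = 0.001116 mol, which equals the excess n(NaOH).
So n(NaOH) consumed by the sample = 0.01976 - 0.001116 = 0.01865 mol.
n(H2C4H4O6) = 0.01865 / 2 = 0.009323 mol.
mass H2C4H4O6 = 0.009323 x 150.09 = 1.399 g, so %H2C4H4O6 = 1.399/1.9843 x 100 = 70.5%.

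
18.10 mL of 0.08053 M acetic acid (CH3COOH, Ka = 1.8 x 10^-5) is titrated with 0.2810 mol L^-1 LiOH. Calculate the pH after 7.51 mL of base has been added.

12.41

n(acid) = 0.08053 x 0.01810 = 0.001458 mol; n(LiOH) added = 0.2810 x 0.007510 = 0.002110 mol.
Base is in excess by 0.002110 - 0.001458 = 0.0006527 mol in a total volume of 0.02561 L.
[OH^-] = 0.0006527/0.02561 = 0.02549 M, so pOH = 1.59 and pH = 14.00 - 1.59 = 12.41.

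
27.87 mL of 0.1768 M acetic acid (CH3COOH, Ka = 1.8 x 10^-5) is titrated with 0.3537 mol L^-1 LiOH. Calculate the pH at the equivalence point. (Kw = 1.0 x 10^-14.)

8.91

n(CH3COOH) = 0.1768 x 0.02787 = 0.004927 mol; V(LiOH) at equivalence = 0.004927/0.3537 = 0.01393 L.
At equivalence all the acid is converted to CH3COO-; total volume = 0.02787 + 0.01393 = 0.04180 L, so [CH3COO-] = 0.004927/0.04180 = 0.1179 M.
Kb = Kw/Ka = 1.0e-14 / 1.8 x 10^-5 = 5.56e-10.
[OH^-] = sqrt(Kb x [CH3COO-]) = sqrt(5.56e-10 x 0.1179) = 8.09e-6 M.
pOH = 5.09, so pH = 14.00 - 5.09 = 8.91.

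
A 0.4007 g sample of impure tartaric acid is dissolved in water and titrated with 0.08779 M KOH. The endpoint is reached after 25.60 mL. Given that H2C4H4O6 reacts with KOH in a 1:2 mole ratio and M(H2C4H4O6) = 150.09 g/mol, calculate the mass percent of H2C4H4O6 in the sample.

42.1%

n(KOH) = 0.08779 x 0.02560 = 0.002247 mol.
n(H2C4H4O6) = 0.002247 / 2 = 0.001124 mol.
mass of H2C4H4O6 = 0.001124 x 150.09 = 0.1687 g.
% purity = 0.1687 / 0.4007 x 100 = 42.1%.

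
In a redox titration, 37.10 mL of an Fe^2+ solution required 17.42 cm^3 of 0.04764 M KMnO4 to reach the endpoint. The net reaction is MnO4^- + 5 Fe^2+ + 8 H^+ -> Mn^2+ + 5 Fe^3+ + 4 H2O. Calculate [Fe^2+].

n(KMnO4) = 0.04764 x 0.01742 = 0.0008299 mol.
From the balanced equation, 1 mol KMnO4 reacts with 5 mol Fe^2+, so n(Fe^2+) = 0.0008299 x 5/1 = 0.004149 mol.
[Fe^2+] = 0.004149 / 0.03710 L = 0.112 M.

0.112 M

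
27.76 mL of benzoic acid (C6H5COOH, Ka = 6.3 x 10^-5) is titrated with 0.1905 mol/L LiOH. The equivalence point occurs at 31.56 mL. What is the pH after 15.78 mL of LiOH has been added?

4.20

15.78 mL is exactly half the equivalence volume (31.56/2), i.e. the half-equivalence point.
There, n(HA) = n(A^-), so pH = pKa = -log(6.3 x 10^-5) = 4.20.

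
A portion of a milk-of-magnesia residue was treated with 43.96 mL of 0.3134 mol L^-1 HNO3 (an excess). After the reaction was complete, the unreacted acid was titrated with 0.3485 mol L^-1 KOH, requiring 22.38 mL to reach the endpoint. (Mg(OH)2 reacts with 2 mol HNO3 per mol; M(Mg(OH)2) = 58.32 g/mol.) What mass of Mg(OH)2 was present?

0.174 g

Total n(HNO3) added = 0.3134 x 0.04396 = 0.01378 mol.
n(KOH) used = 0.3485 x 0.02238 = 0.007799 mol, which equals the excess n(HNO3).
So n(HNO3) consumed by the sample = 0.01378 - 0.007799 = 0.005978 mol.
n(Mg(OH)2) = 0.005978 / 2 = 0.002989 mol.
mass = 0.002989 mol x 58.32 g/mol = 0.174 g.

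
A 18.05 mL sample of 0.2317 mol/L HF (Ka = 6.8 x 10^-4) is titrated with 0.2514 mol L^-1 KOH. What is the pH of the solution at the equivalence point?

n(HF) = 0.2317 x 0.01805 = 0.004182 mol; V(KOH) at equivalence = 0.004182/0.2514 = 0.01664 L.
At equivalence all the acid is converted to F-; total volume = 0.01805 + 0.01664 = 0.03469 L, so [F-] = 0.004182/0.03469 = 0.1206 M.
Kb = Kw/Ka = 1.0e-14 / 6.8 x 10^-4 = 1.47e-11.
[OH^-] = sqrt(Kb x [F-]) = sqrt(1.47e-11 x 0.1206) = 1.33e-6 M.
pOH = 5.88, so pH = 14.00 - 5.88 = 8.12.

8.12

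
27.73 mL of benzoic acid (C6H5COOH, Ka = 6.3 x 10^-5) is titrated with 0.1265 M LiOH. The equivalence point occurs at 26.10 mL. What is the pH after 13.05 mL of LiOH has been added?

4.20

13.05 mL is exactly half the equivalence volume (26.10/2), i.e. the half-equivalence point.
There, n(HA) = n(A^-), so pH = pKa = -log(6.3 x 10^-5) = 4.20.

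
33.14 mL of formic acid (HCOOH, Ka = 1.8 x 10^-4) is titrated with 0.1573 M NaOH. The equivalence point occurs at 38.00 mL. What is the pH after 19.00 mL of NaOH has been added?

3.74

19.00 mL is exactly half the equivalence volume (38.00/2), i.e. the half-equivalence point.
There, n(HA) = n(A^-), so pH = pKa = -log(1.8 x 10^-4) = 3.74.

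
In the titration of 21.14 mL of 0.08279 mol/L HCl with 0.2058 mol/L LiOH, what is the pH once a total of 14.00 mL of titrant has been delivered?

12.51

n(acid) = 0.08279 x 0.02114 = 0.001750 mol; n(LiOH) added = 0.2058 x 0.01400 = 0.002881 mol.
Base is in excess by 0.002881 - 0.001750 = 0.001131 mol in a total volume of 0.03514 L.
[OH^-] = 0.001131/0.03514 = 0.03219 M, so pOH = 1.49 and pH = 14.00 - 1.49 = 12.51.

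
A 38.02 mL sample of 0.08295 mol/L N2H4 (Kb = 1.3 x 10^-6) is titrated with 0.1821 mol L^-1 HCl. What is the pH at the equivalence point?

4.68

n(N2H4) = 0.08295 x 0.03802 = 0.003154 mol; V(HCl) at equivalence = 0.003154/0.1821 = 0.01732 L.
At equivalence the base is fully converted to N2H5+; total volume = 0.05534 L, so [N2H5+] = 0.003154/0.05534 = 0.05699 M.
Ka(N2H5+) = Kw/Kb = 1.0e-14 / 1.3 x 10^-6 = 7.69e-9.
[H^+] = sqrt(Ka x [N2H5+]) = sqrt(7.69e-9 x 0.05699) = 2.09e-5 M.
pH = -log(2.09e-5) = 4.68.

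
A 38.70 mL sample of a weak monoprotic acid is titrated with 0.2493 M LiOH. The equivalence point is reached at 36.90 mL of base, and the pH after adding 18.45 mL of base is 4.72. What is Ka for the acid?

1.9 x 10^-5

18.45 mL is half of the equivalence volume, so this is the half-equivalence point where [HA] = [A^-].
At half-equivalence pH = pKa, so pKa = 4.72.
Ka = 10^(-4.72) = 1.9 x 10^-5.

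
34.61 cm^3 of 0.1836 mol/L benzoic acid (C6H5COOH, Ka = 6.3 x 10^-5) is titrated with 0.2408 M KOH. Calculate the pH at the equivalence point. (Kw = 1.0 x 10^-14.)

8.61

n(C6H5COOH) = 0.1836 x 0.03461 = 0.006354 mol; V(KOH) at equivalence = 0.006354/0.2408 = 0.02639 L.
At equivalence all the acid is converted to C6H5COO-; total volume = 0.03461 + 0.02639 = 0.06100 L, so [C6H5COO-] = 0.006354/0.06100 = 0.1042 M.
Kb = Kw/Ka = 1.0e-14 / 6.3 x 10^-5 = 1.59e-10.
[OH^-] = sqrt(Kb x [C6H5COO-]) = sqrt(1.59e-10 x 0.1042) = 4.07e-6 M.
pOH = 5.39, so pH = 14.00 - 5.39 = 8.61.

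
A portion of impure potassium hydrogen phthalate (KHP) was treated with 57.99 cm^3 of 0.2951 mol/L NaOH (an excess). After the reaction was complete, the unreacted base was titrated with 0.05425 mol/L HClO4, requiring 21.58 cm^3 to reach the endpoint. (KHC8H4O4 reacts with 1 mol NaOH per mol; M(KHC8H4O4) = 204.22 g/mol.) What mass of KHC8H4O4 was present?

3.26 g

Total n(NaOH) added = 0.2951 x 0.05799 = 0.01711 mol.
n(HClO4) used = 0.05425 x 0.02158 = 0.001171 mol, which equals the excess n(NaOH).
So n(NaOH) consumed by the sample = 0.01711 - 0.001171 = 0.01594 mol.
n(KHC8H4O4) = 0.01594 / 1 = 0.01594 mol.
mass = 0.01594 mol x 204.22 g/mol = 3.26 g.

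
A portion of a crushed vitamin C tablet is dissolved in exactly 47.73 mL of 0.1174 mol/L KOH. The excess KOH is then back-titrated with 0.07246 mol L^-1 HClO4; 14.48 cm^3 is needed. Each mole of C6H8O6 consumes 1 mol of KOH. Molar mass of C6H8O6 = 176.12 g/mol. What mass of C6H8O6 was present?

Total n(KOH) added = 0.1174 x 0.04773 = 0.005604 mol.
n(HClO4) used = 0.07246 x 0.01448 = 0.001049 mol, which equals the excess n(KOH).
So n(KOH) consumed by the sample = 0.005604 - 0.001049 = 0.004554 mol.
n(C6H8O6) = 0.004554 / 1 = 0.004554 mol.
mass = 0.004554 mol x 176.12 g/mol = 0.802 g.

0.802 g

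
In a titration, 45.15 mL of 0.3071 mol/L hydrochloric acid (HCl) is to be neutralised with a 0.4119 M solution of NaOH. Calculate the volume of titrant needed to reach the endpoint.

n(HCl) = 0.3071 mol/L x 0.04515 L = 0.01387 mol.
At equivalence n(NaOH) = n(HCl) = 0.01387 mol.
V(NaOH) = 0.01387 / 0.4119 = 0.03366 L = 33.7 mL.

33.7 mL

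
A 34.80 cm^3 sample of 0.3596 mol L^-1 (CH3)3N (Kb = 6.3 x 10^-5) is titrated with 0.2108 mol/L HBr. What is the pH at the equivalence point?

5.34

n((CH3)3N) = 0.3596 x 0.03480 = 0.01251 mol; V(HBr) at equivalence = 0.01251/0.2108 = 0.05936 L.
At equivalence the base is fully converted to (CH3)3NH+; total volume = 0.09416 L, so [(CH3)3NH+] = 0.01251/0.09416 = 0.1329 M.
Ka((CH3)3NH+) = Kw/Kb = 1.0e-14 / 6.3 x 10^-5 = 1.59e-10.
[H^+] = sqrt(Ka x [(CH3)3NH+]) = sqrt(1.59e-10 x 0.1329) = 4.59e-6 M.
pH = -log(4.59e-6) = 5.34.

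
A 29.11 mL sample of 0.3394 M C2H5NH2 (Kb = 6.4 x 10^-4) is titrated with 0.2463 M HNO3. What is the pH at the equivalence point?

5.83

n(C2H5NH2) = 0.3394 x 0.02911 = 0.009880 mol; V(HNO3) at equivalence = 0.009880/0.2463 = 0.04011 L.
At equivalence the base is fully converted to C2H5NH3+; total volume = 0.06922 L, so [C2H5NH3+] = 0.009880/0.06922 = 0.1427 M.
Ka(C2H5NH3+) = Kw/Kb = 1.0e-14 / 6.4 x 10^-4 = 1.56e-11.
[H^+] = sqrt(Ka x [C2H5NH3+]) = sqrt(1.56e-11 x 0.1427) = 1.49e-6 M.
pH = -log(1.49e-6) = 5.83.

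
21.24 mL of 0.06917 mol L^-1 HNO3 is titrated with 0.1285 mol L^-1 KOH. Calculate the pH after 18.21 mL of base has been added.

12.34

n(acid) = 0.06917 x 0.02124 = 0.001469 mol; n(KOH) added = 0.1285 x 0.01821 = 0.002340 mol.
Base is in excess by 0.002340 - 0.001469 = 0.0008708 mol in a total volume of 0.03945 L.
[OH^-] = 0.0008708/0.03945 = 0.02207 M, so pOH = 1.66 and pH = 14.00 - 1.66 = 12.34.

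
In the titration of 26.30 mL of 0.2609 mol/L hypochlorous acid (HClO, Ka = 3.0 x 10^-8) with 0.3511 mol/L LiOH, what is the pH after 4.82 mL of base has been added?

7.04

Initial n(HClO) = 0.2609 x 0.02630 = 0.006862 mol.
n(LiOH) added = 0.3511 x 0.004820 = 0.001692 mol, converting that many moles of HClO to ClO-.
Remaining n(HClO) = 0.005169 mol; n(ClO-) = 0.001692 mol.
By Henderson-Hasselbalch, pH = pKa + log([A^-]/[HA]) = 7.52 + log(0.001692/0.005169) = 7.52 + (-0.48) = 7.04.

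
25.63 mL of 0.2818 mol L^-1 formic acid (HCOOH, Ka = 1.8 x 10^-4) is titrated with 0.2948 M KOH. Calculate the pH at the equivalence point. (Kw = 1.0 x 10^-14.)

8.45

n(HCOOH) = 0.2818 x 0.02563 = 0.007223 mol; V(KOH) at equivalence = 0.007223/0.2948 = 0.02450 L.
At equivalence all the acid is converted to HCOO-; total volume = 0.02563 + 0.02450 = 0.05013 L, so [HCOO-] = 0.007223/0.05013 = 0.1441 M.
Kb = Kw/Ka = 1.0e-14 / 1.8 x 10^-4 = 5.56e-11.
[OH^-] = sqrt(Kb x [HCOO-]) = sqrt(5.56e-11 x 0.1441) = 2.83e-6 M.
pOH = 5.55, so pH = 14.00 - 5.55 = 8.45.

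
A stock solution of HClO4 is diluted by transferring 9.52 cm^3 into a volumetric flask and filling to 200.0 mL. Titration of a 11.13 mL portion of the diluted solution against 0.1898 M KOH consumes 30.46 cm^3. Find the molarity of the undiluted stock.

n(KOH) = 0.1898 x 0.03046 = 0.005781 mol.
n(HClO4) in the aliquot = 0.005781 mol.
[diluted HClO4] = 0.005781 / 0.01113 = 0.5194 M.
Dilution factor = 200.0/9.520 = 21.01, so [stock] = 0.5194 x 21.01 = 10.9 M.

10.9 M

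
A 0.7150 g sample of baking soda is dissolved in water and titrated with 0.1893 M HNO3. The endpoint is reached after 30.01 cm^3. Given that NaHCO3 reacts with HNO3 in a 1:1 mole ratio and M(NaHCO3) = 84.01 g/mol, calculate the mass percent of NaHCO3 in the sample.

66.7%

n(HNO3) = 0.1893 x 0.03001 = 0.005681 mol.
n(NaHCO3) = 0.005681 / 1 = 0.005681 mol.
mass of NaHCO3 = 0.005681 x 84.01 = 0.4773 g.
% purity = 0.4773 / 0.7150 x 100 = 66.7%.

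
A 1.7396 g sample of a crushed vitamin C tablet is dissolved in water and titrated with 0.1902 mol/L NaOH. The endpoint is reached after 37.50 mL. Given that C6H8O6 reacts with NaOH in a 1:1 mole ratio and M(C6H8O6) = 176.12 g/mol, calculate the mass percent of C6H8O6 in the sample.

n(NaOH) = 0.1902 x 0.03750 = 0.007132 mol.
n(C6H8O6) = 0.007132 / 1 = 0.007132 mol.
mass of C6H8O6 = 0.007132 x 176.12 = 1.256 g.
% purity = 1.256 / 1.7396 x 100 = 72.2%.

72.2%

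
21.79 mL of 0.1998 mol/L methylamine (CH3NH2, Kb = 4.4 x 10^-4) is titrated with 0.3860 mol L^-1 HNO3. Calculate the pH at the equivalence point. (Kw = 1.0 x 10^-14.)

n(CH3NH2) = 0.1998 x 0.02179 = 0.004354 mol; V(HNO3) at equivalence = 0.004354/0.3860 = 0.01128 L.
At equivalence the base is fully converted to CH3NH3+; total volume = 0.03307 L, so [CH3NH3+] = 0.004354/0.03307 = 0.1317 M.
Ka(CH3NH3+) = Kw/Kb = 1.0e-14 / 4.4 x 10^-4 = 2.27e-11.
[H^+] = sqrt(Ka x [CH3NH3+]) = sqrt(2.27e-11 x 0.1317) = 1.73e-6 M.
pH = -log(1.73e-6) = 5.76.

5.76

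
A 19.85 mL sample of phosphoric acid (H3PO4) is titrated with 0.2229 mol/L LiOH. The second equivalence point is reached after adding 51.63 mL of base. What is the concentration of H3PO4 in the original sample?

0.290 M

n(LiOH) = 0.2229 x 0.05163 = 0.01151 mol.
At the second equivalence point, 2 mol OH^- react per mol H3PO4, so n(H3PO4) = 0.01151 / 2 = 0.005754 mol.
[H3PO4] = 0.005754 / 0.01985 L = 0.290 M.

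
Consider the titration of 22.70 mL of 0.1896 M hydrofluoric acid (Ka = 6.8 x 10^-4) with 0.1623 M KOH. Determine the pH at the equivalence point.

8.05

n(HF) = 0.1896 x 0.02270 = 0.004304 mol; V(KOH) at equivalence = 0.004304/0.1623 = 0.02652 L.
At equivalence all the acid is converted to F-; total volume = 0.02270 + 0.02652 = 0.04922 L, so [F-] = 0.004304/0.04922 = 0.08745 M.
Kb = Kw/Ka = 1.0e-14 / 6.8 x 10^-4 = 1.47e-11.
[OH^-] = sqrt(Kb x [F-]) = sqrt(1.47e-11 x 0.08745) = 1.13e-6 M.
pOH = 5.95, so pH = 14.00 - 5.95 = 8.05.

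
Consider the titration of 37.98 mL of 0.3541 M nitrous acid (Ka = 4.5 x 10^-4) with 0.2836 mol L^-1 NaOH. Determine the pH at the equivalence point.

n(HNO2) = 0.3541 x 0.03798 = 0.01345 mol; V(NaOH) at equivalence = 0.01345/0.2836 = 0.04742 L.
At equivalence all the acid is converted to NO2-; total volume = 0.03798 + 0.04742 = 0.08540 L, so [NO2-] = 0.01345/0.08540 = 0.1575 M.
Kb = Kw/Ka = 1.0e-14 / 4.5 x 10^-4 = 2.22e-11.
[OH^-] = sqrt(Kb x [NO2-]) = sqrt(2.22e-11 x 0.1575) = 1.87e-6 M.
pOH = 5.73, so pH = 14.00 - 5.73 = 8.27.

8.27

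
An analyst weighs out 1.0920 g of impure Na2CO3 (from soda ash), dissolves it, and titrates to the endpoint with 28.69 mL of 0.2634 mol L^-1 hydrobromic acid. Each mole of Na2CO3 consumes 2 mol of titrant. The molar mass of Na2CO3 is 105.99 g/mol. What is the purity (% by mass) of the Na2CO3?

36.7%

n(HBr) = 0.2634 x 0.02869 = 0.007557 mol.
n(Na2CO3) = 0.007557 / 2 = 0.003778 mol.
mass of Na2CO3 = 0.003778 x 105.99 = 0.4005 g.
% purity = 0.4005 / 1.0920 x 100 = 36.7%.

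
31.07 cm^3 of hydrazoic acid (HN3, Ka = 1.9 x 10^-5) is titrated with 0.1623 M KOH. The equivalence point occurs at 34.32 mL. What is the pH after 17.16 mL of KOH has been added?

4.72

17.16 mL is exactly half the equivalence volume (34.32/2), i.e. the half-equivalence point.
There, n(HA) = n(A^-), so pH = pKa = -log(1.9 x 10^-5) = 4.72.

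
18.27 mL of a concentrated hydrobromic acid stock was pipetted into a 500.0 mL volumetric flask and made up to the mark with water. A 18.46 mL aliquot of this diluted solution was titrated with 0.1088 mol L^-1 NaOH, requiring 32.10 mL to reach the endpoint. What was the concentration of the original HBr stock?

5.18 M

n(NaOH) = 0.1088 x 0.03210 = 0.003492 mol.
n(HBr) in the aliquot = 0.003492 mol.
[diluted HBr] = 0.003492 / 0.01846 = 0.1892 M.
Dilution factor = 500.0/18.27 = 27.37, so [stock] = 0.1892 x 27.37 = 5.18 M.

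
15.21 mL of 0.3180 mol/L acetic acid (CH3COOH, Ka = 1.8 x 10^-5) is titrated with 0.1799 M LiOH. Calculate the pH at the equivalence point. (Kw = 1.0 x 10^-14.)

n(CH3COOH) = 0.3180 x 0.01521 = 0.004837 mol; V(LiOH) at equivalence = 0.004837/0.1799 = 0.02689 L.
At equivalence all the acid is converted to CH3COO-; total volume = 0.01521 + 0.02689 = 0.04210 L, so [CH3COO-] = 0.004837/0.04210 = 0.1149 M.
Kb = Kw/Ka = 1.0e-14 / 1.8 x 10^-5 = 5.56e-10.
[OH^-] = sqrt(Kb x [CH3COO-]) = sqrt(5.56e-10 x 0.1149) = 7.99e-6 M.
pOH = 5.10, so pH = 14.00 - 5.10 = 8.90.

8.90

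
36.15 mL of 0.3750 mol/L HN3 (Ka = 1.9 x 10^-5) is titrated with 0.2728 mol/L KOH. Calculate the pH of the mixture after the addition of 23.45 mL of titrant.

4.67

Initial n(HN3) = 0.3750 x 0.03615 = 0.01356 mol.
n(KOH) added = 0.2728 x 0.02345 = 0.006397 mol, converting that many moles of HN3 to N3-.
Remaining n(HN3) = 0.007159 mol; n(N3-) = 0.006397 mol.
By Henderson-Hasselbalch, pH = pKa + log([A^-]/[HA]) = 4.72 + log(0.006397/0.007159) = 4.72 + (-0.05) = 4.67.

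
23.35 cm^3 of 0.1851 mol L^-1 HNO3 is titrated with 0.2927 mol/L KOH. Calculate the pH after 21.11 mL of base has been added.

12.62

n(acid) = 0.1851 x 0.02335 = 0.004322 mol; n(KOH) added = 0.2927 x 0.02111 = 0.006179 mol.
Base is in excess by 0.006179 - 0.004322 = 0.001857 mol in a total volume of 0.04446 L.
[OH^-] = 0.001857/0.04446 = 0.04176 M, so pOH = 1.38 and pH = 14.00 - 1.38 = 12.62.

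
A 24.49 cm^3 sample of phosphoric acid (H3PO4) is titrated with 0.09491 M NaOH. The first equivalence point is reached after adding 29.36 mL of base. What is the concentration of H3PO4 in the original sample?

0.114 M

n(NaOH) = 0.09491 x 0.02936 = 0.002787 mol.
At the first equivalence point, 1 mol OH^- react per mol H3PO4, so n(H3PO4) = 0.002787 / 1 = 0.002787 mol.
[H3PO4] = 0.002787 / 0.02449 L = 0.114 M.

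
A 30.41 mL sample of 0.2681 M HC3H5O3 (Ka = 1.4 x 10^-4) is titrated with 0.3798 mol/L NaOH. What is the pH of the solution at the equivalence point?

8.53

n(HC3H5O3) = 0.2681 x 0.03041 = 0.008153 mol; V(NaOH) at equivalence = 0.008153/0.3798 = 0.02147 L.
At equivalence all the acid is converted to C3H5O3-; total volume = 0.03041 + 0.02147 = 0.05188 L, so [C3H5O3-] = 0.008153/0.05188 = 0.1572 M.
Kb = Kw/Ka = 1.0e-14 / 1.4 x 10^-4 = 7.14e-11.
[OH^-] = sqrt(Kb x [C3H5O3-]) = sqrt(7.14e-11 x 0.1572) = 3.35e-6 M.
pOH = 5.47, so pH = 14.00 - 5.47 = 8.53.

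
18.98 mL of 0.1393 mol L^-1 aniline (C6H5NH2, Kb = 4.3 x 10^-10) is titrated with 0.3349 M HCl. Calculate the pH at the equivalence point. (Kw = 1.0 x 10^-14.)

2.82

n(C6H5NH2) = 0.1393 x 0.01898 = 0.002644 mol; V(HCl) at equivalence = 0.002644/0.3349 = 0.007895 L.
At equivalence the base is fully converted to C6H5NH3+; total volume = 0.02687 L, so [C6H5NH3+] = 0.002644/0.02687 = 0.09838 M.
Ka(C6H5NH3+) = Kw/Kb = 1.0e-14 / 4.3 x 10^-10 = 2.33e-5.
[H^+] = sqrt(Ka x [C6H5NH3+]) = sqrt(2.33e-5 x 0.09838) = 0.00151 M.
pH = -log(0.00151) = 2.82.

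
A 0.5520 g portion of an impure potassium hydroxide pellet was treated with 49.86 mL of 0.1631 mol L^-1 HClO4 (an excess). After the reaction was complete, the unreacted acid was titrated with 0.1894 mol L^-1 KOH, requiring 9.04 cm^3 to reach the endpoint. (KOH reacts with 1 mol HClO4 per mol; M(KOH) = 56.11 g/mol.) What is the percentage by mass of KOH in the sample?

Total n(HClO4) added = 0.1631 x 0.04986 = 0.008132 mol.
n(KOH) used = 0.1894 x 0.009040 = 0.001712 mol, which equals the excess n(HClO4).
So n(HClO4) consumed by the sample = 0.008132 - 0.001712 = 0.006420 mol.
n(KOH) = 0.006420 / 1 = 0.006420 mol.
mass KOH = 0.006420 x 56.11 = 0.3602 g, so %KOH = 0.3602/0.5520 x 100 = 65.3%.

65.3%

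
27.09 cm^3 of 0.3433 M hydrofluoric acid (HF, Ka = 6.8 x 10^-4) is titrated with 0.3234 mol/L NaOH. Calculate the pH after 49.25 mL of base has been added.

12.94

n(acid) = 0.3433 x 0.02709 = 0.009300 mol; n(NaOH) added = 0.3234 x 0.04925 = 0.01593 mol.
Base is in excess by 0.01593 - 0.009300 = 0.006627 mol in a total volume of 0.07634 L.
[OH^-] = 0.006627/0.07634 = 0.08681 M, so pOH = 1.06 and pH = 14.00 - 1.06 = 12.94.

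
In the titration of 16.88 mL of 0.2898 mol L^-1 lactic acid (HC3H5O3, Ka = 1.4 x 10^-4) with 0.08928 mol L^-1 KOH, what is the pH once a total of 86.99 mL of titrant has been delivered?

12.44

n(acid) = 0.2898 x 0.01688 = 0.004892 mol; n(KOH) added = 0.08928 x 0.08699 = 0.007766 mol.
Base is in excess by 0.007766 - 0.004892 = 0.002875 mol in a total volume of 0.1039 L.
[OH^-] = 0.002875/0.1039 = 0.02768 M, so pOH = 1.56 and pH = 14.00 - 1.56 = 12.44.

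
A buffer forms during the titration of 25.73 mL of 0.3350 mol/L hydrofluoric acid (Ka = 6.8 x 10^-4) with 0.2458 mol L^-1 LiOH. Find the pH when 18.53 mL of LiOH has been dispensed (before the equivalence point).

Initial n(HF) = 0.3350 x 0.02573 = 0.008620 mol.
n(LiOH) added = 0.2458 x 0.01853 = 0.004555 mol, converting that many moles of HF to F-.
Remaining n(HF) = 0.004065 mol; n(F-) = 0.004555 mol.
By Henderson-Hasselbalch, pH = pKa + log([A^-]/[HA]) = 3.17 + log(0.004555/0.004065) = 3.17 + (+0.05) = 3.22.

3.22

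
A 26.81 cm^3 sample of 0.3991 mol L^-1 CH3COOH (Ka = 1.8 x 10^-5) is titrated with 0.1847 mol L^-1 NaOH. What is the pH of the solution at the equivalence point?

8.92

n(CH3COOH) = 0.3991 x 0.02681 = 0.01070 mol; V(NaOH) at equivalence = 0.01070/0.1847 = 0.05793 L.
At equivalence all the acid is converted to CH3COO-; total volume = 0.02681 + 0.05793 = 0.08474 L, so [CH3COO-] = 0.01070/0.08474 = 0.1263 M.
Kb = Kw/Ka = 1.0e-14 / 1.8 x 10^-5 = 5.56e-10.
[OH^-] = sqrt(Kb x [CH3COO-]) = sqrt(5.56e-10 x 0.1263) = 8.38e-6 M.
pOH = 5.08, so pH = 14.00 - 5.08 = 8.92.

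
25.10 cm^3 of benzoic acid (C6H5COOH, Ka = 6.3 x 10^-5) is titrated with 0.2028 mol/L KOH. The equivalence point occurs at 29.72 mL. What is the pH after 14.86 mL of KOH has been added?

4.20

14.86 mL is exactly half the equivalence volume (29.72/2), i.e. the half-equivalence point.
There, n(HA) = n(A^-), so pH = pKa = -log(6.3 x 10^-5) = 4.20.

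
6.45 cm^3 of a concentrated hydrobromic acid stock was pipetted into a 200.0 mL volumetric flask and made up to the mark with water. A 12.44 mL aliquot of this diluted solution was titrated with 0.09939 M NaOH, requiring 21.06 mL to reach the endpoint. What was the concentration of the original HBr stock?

n(NaOH) = 0.09939 x 0.02106 = 0.002093 mol.
n(HBr) in the aliquot = 0.002093 mol.
[diluted HBr] = 0.002093 / 0.01244 = 0.1683 M.
Dilution factor = 200.0/6.450 = 31.01, so [stock] = 0.1683 x 31.01 = 5.22 M.

5.22 M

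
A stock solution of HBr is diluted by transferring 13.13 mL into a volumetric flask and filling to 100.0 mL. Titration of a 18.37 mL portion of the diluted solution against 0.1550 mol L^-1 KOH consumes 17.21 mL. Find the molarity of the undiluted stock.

1.11 M

n(KOH) = 0.1550 x 0.01721 = 0.002668 mol.
n(HBr) in the aliquot = 0.002668 mol.
[diluted HBr] = 0.002668 / 0.01837 = 0.1452 M.
Dilution factor = 100.0/13.13 = 7.616, so [stock] = 0.1452 x 7.616 = 1.11 M.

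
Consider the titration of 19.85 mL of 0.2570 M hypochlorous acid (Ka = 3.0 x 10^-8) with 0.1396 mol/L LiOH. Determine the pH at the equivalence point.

10.24

n(HClO) = 0.2570 x 0.01985 = 0.005101 mol; V(LiOH) at equivalence = 0.005101/0.1396 = 0.03654 L.
At equivalence all the acid is converted to ClO-; total volume = 0.01985 + 0.03654 = 0.05639 L, so [ClO-] = 0.005101/0.05639 = 0.09046 M.
Kb = Kw/Ka = 1.0e-14 / 3.0 x 10^-8 = 3.33e-7.
[OH^-] = sqrt(Kb x [ClO-]) = sqrt(3.33e-7 x 0.09046) = 0.000174 M.
pOH = 3.76, so pH = 14.00 - 3.76 = 10.24.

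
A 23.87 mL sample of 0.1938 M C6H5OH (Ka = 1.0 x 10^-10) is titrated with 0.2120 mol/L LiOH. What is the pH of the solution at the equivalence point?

11.50

n(C6H5OH) = 0.1938 x 0.02387 = 0.004626 mol; V(LiOH) at equivalence = 0.004626/0.2120 = 0.02182 L.
At equivalence all the acid is converted to C6H5O-; total volume = 0.02387 + 0.02182 = 0.04569 L, so [C6H5O-] = 0.004626/0.04569 = 0.1012 M.
Kb = Kw/Ka = 1.0e-14 / 1.0 x 10^-10 = 0.000100.
[OH^-] = sqrt(Kb x [C6H5O-]) = sqrt(0.000100 x 0.1012) = 0.00318 M.
pOH = 2.50, so pH = 14.00 - 2.50 = 11.50.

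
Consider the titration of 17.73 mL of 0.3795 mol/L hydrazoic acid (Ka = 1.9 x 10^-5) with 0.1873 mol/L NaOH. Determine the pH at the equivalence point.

n(HN3) = 0.3795 x 0.01773 = 0.006729 mol; V(NaOH) at equivalence = 0.006729/0.1873 = 0.03592 L.
At equivalence all the acid is converted to N3-; total volume = 0.01773 + 0.03592 = 0.05365 L, so [N3-] = 0.006729/0.05365 = 0.1254 M.
Kb = Kw/Ka = 1.0e-14 / 1.9 x 10^-5 = 5.26e-10.
[OH^-] = sqrt(Kb x [N3-]) = sqrt(5.26e-10 x 0.1254) = 8.12e-6 M.
pOH = 5.09, so pH = 14.00 - 5.09 = 8.91.

8.91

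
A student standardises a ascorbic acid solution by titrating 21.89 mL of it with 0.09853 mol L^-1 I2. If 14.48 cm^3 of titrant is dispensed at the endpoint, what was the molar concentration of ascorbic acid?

0.0652 M

n(I2) = 0.09853 x 0.01448 = 0.001427 mol.
From the balanced equation, 1 mol I2 reacts with 1 mol ascorbic acid, so n(ascorbic acid) = 0.001427 x 1/1 = 0.001427 mol.
[ascorbic acid] = 0.001427 / 0.02189 L = 0.0652 M.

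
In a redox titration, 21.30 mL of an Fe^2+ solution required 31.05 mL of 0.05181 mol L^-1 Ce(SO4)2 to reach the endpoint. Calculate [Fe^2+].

n(Ce(SO4)2) = 0.05181 x 0.03105 = 0.001609 mol.
From the balanced equation, 1 mol Ce(SO4)2 reacts with 1 mol Fe^2+, so n(Fe^2+) = 0.001609 x 1/1 = 0.001609 mol.
[Fe^2+] = 0.001609 / 0.02130 L = 0.0755 M.

0.0755 M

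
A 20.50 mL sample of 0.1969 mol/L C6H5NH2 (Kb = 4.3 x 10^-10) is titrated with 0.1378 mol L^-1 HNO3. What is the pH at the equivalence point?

n(C6H5NH2) = 0.1969 x 0.02050 = 0.004036 mol; V(HNO3) at equivalence = 0.004036/0.1378 = 0.02929 L.
At equivalence the base is fully converted to C6H5NH3+; total volume = 0.04979 L, so [C6H5NH3+] = 0.004036/0.04979 = 0.08107 M.
Ka(C6H5NH3+) = Kw/Kb = 1.0e-14 / 4.3 x 10^-10 = 2.33e-5.
[H^+] = sqrt(Ka x [C6H5NH3+]) = sqrt(2.33e-5 x 0.08107) = 0.00137 M.
pH = -log(0.00137) = 2.86.

2.86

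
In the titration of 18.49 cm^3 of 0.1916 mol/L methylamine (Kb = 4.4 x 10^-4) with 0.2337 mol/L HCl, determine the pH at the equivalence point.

5.81

n(CH3NH2) = 0.1916 x 0.01849 = 0.003543 mol; V(HCl) at equivalence = 0.003543/0.2337 = 0.01516 L.
At equivalence the base is fully converted to CH3NH3+; total volume = 0.03365 L, so [CH3NH3+] = 0.003543/0.03365 = 0.1053 M.
Ka(CH3NH3+) = Kw/Kb = 1.0e-14 / 4.4 x 10^-4 = 2.27e-11.
[H^+] = sqrt(Ka x [CH3NH3+]) = sqrt(2.27e-11 x 0.1053) = 1.55e-6 M.
pH = -log(1.55e-6) = 5.81.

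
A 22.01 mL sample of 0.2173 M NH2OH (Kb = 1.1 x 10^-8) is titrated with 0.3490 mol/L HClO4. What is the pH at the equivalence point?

n(NH2OH) = 0.2173 x 0.02201 = 0.004783 mol; V(HClO4) at equivalence = 0.004783/0.3490 = 0.01370 L.
At equivalence the base is fully converted to NH3OH+; total volume = 0.03571 L, so [NH3OH+] = 0.004783/0.03571 = 0.1339 M.
Ka(NH3OH+) = Kw/Kb = 1.0e-14 / 1.1 x 10^-8 = 9.09e-7.
[H^+] = sqrt(Ka x [NH3OH+]) = sqrt(9.09e-7 x 0.1339) = 0.000349 M.
pH = -log(0.000349) = 3.46.

3.46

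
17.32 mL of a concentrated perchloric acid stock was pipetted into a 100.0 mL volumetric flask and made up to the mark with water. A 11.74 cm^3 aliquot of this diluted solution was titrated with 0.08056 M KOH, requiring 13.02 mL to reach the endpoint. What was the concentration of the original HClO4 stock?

n(KOH) = 0.08056 x 0.01302 = 0.001049 mol.
n(HClO4) in the aliquot = 0.001049 mol.
[diluted HClO4] = 0.001049 / 0.01174 = 0.08934 M.
Dilution factor = 100.0/17.32 = 5.774, so [stock] = 0.08934 x 5.774 = 0.516 M.

0.516 M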